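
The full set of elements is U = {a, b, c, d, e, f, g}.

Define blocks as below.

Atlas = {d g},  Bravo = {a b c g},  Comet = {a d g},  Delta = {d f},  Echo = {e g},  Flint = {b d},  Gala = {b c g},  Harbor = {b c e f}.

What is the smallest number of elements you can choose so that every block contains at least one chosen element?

3

The 3 elements {d, f, g} hit every block.
No choice of 2 elements meets every block, so 3 is the minimum.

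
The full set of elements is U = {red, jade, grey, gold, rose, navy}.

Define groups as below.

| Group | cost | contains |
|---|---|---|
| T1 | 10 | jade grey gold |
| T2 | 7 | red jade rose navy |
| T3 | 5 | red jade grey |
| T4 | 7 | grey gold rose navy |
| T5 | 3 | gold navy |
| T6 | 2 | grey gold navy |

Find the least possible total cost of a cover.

T2, T6 together cover every element (T2 ∪ T6 = {red, jade, grey, gold, rose, navy}); total cost 7 + 2 = 9.
No covering selection has total cost below 9.

9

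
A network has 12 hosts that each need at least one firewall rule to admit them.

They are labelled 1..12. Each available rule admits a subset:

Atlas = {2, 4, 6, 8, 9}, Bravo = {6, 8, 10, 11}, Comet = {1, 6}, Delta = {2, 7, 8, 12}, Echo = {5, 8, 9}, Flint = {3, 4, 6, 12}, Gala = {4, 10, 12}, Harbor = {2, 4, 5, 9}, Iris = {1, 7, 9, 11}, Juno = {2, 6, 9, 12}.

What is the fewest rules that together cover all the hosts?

4

Take {Bravo, Flint, Harbor, Iris}. Their union is {1, 2, 3, 4, 5, 6, 7, 8, 9, 10, 11, 12}, which is all 12 hosts.
No 3 of the 10 rules cover everything (all 120 combinations miss at least one host), so 4 is optimal.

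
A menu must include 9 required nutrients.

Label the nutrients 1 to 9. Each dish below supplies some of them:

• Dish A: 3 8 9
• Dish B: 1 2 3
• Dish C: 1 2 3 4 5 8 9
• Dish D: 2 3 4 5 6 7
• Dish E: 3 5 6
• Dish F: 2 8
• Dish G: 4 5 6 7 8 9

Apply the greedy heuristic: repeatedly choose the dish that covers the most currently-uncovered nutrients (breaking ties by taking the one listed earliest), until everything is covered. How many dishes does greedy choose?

2

Greedy: pick C (covers 7 new) → pick D (covers 2 new). Total picks: 2.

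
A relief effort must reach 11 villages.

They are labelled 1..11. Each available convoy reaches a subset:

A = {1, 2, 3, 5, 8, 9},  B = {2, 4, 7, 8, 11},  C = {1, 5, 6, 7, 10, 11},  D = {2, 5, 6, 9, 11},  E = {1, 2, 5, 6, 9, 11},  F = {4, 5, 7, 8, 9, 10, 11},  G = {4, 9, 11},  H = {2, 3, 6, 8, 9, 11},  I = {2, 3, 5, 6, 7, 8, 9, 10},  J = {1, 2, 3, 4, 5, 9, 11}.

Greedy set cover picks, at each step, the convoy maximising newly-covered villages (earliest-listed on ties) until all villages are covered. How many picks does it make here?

2

Greedy: pick I (covers 8 new) → pick J (covers 3 new). Total picks: 2.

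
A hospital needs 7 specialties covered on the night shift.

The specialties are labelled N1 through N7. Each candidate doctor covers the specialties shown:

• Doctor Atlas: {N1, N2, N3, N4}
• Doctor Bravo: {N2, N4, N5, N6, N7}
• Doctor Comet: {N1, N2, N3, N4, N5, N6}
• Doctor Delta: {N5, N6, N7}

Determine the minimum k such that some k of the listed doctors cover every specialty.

Take {Bravo, Comet}. Their union is {N1, N2, N3, N4, N5, N6, N7}, which is all 7 specialties.
No single doctor has all 7 specialties (the largest, Comet, has 6), so 2 is optimal.

2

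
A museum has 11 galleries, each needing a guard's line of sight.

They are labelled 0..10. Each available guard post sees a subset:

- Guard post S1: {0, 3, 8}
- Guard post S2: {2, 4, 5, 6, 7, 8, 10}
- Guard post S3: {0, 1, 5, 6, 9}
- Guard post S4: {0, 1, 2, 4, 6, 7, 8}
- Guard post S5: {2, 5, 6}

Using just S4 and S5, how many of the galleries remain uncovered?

3

Union of S4, S5 = {0, 1, 2, 4, 5, 6, 7, 8}.
Not covered: 3, 9, 10 — 3 galleries.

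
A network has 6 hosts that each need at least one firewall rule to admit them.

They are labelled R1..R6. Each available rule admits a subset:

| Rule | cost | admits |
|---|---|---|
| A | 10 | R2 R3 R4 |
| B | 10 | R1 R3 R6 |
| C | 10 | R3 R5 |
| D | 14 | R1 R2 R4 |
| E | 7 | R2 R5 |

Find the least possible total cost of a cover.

27

A, B, E together cover every host (A ∪ B ∪ E = {R1, R2, R3, R4, R5, R6}); total cost 10 + 10 + 7 = 27.
No covering selection has total cost below 27.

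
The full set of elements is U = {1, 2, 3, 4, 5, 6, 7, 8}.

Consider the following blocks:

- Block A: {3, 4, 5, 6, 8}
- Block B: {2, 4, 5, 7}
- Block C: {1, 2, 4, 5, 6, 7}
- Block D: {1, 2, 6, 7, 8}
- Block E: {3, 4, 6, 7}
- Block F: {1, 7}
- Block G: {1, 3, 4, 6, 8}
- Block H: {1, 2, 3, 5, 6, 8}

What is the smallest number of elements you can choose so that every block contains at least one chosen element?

Take T = {1, 4}. Each listed block contains at least one of these, so T is a hitting set of size 2.
The blocks A, F are pairwise disjoint, so any hitting set needs a separate element for each — at least 2. Hence 2 is optimal.

2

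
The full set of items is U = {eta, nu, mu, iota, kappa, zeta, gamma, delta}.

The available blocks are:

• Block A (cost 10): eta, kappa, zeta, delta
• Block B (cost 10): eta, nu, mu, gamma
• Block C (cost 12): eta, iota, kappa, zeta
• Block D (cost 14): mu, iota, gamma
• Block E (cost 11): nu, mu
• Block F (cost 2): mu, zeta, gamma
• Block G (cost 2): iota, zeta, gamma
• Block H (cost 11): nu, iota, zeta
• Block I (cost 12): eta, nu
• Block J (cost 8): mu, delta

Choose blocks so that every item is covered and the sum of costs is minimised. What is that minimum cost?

22

A, B, G together cover every item (A ∪ B ∪ G = {eta, nu, mu, iota, kappa, zeta, gamma, delta}); total cost 10 + 10 + 2 = 22.
The greedy pick F, G, A, B costs 24; no covering selection beats 22.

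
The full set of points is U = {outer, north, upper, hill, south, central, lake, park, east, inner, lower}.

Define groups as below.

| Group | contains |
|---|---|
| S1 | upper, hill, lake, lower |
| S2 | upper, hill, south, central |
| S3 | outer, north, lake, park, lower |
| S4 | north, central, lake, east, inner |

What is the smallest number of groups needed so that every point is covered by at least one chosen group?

S2 and S3 and S4 together: S2 ∪ S3 ∪ S4 = {outer, north, upper, hill, south, central, lake, park, east, inner, lower} — every point is covered.
Each group has at most 5 points, and 2·5 = 10 < 11 — so at least 3 groups are needed, and 3 is optimal.

3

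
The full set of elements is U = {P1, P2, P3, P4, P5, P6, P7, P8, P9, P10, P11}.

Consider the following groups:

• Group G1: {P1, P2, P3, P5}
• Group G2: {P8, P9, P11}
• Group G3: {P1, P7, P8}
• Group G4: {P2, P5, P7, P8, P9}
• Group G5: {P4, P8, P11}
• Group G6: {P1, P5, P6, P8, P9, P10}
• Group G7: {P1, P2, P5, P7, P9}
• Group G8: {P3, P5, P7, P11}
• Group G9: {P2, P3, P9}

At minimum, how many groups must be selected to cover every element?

4

G4 and G5 and G6 and G9 together: G4 ∪ G5 ∪ G6 ∪ G9 = {P1, P2, P3, P4, P5, P6, P7, P8, P9, P10, P11} — every element is covered.
No 3 of the 9 groups cover everything (all 84 combinations miss at least one element), so 4 is optimal.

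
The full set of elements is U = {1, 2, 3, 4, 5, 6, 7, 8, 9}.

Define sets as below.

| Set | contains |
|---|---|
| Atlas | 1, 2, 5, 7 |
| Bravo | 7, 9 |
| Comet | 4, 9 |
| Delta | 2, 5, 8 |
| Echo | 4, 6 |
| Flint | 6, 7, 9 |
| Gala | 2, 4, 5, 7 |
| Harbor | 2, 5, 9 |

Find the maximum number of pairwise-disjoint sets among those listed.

Bravo, Delta, Echo are pairwise disjoint (Bravo={7,9}; Delta={2,5,8}; Echo={4,6}).
Every remaining set overlaps one of these, and no 4 of the listed sets are pairwise disjoint, so 3 is the maximum.

3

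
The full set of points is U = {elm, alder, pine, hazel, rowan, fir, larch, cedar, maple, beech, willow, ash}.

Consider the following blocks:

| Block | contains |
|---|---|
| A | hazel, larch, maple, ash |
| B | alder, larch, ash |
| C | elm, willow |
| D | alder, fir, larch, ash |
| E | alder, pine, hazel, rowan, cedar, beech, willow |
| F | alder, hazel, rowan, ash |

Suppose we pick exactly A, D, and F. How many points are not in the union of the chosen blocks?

Union of A, D, F = {alder, hazel, rowan, fir, larch, maple, ash}.
Not covered: elm, pine, cedar, beech, willow — 5 points.

5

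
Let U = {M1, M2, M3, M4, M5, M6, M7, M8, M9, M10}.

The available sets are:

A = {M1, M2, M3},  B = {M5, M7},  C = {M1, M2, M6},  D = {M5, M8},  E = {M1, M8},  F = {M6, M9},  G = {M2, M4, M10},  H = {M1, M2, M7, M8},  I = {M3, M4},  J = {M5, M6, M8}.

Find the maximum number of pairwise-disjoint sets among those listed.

4

B, E, F, G are pairwise disjoint (B={M5,M7}; E={M1,M8}; F={M6,M9}; G={M2,M4,M10}).
Every remaining set overlaps one of these, and no 5 of the listed sets are pairwise disjoint, so 4 is the maximum.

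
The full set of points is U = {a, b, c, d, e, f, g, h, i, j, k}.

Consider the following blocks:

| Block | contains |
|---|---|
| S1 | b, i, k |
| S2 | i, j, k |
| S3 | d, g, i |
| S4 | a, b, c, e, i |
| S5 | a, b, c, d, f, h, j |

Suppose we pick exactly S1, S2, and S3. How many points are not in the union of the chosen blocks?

Union of S1, S2, S3 = {b, d, g, i, j, k}.
Not covered: a, c, e, f, h — 5 points.

5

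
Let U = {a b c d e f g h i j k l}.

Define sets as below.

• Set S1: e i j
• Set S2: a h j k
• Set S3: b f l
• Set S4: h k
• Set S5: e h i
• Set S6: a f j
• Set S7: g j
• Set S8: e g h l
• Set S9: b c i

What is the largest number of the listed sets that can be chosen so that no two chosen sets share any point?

S4, S7, S9 are pairwise disjoint (S4={h,k}; S7={g,j}; S9={b,c,i}).
Every remaining set overlaps one of these, and no 4 of the listed sets are pairwise disjoint, so 3 is the maximum.

3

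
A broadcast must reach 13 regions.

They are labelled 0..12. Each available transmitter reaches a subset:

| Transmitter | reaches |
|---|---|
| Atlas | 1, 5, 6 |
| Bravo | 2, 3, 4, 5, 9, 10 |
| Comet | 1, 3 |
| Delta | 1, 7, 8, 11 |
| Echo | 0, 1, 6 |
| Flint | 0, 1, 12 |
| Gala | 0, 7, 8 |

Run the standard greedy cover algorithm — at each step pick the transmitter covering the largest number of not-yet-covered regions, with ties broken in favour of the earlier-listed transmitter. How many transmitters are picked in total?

Greedy: pick Bravo (covers 6 new) → pick Delta (covers 4 new) → pick Echo (covers 2 new) → pick Flint (covers 1 new). Total picks: 4.

4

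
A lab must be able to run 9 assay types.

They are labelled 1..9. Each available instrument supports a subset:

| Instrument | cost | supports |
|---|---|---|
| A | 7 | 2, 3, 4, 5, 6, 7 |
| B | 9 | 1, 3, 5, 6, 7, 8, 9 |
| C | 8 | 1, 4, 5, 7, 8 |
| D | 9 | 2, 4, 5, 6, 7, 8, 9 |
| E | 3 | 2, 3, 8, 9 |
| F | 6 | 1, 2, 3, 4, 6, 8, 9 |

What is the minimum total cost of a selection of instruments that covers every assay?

A, F together cover every assay (A ∪ F = {1, 2, 3, 4, 5, 6, 7, 8, 9}); total cost 7 + 6 = 13.
The greedy pick E, A, F costs 16; no covering selection beats 13.

13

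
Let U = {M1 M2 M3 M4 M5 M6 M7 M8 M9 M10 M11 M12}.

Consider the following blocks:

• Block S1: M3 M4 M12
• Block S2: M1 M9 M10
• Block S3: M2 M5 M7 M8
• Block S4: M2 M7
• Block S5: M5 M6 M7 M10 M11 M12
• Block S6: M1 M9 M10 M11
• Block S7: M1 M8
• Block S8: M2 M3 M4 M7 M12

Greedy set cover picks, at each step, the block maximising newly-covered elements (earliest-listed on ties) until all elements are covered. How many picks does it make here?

4

Greedy: pick S5 (covers 6 new) → pick S8 (covers 3 new) → pick S2 (covers 2 new) → pick S3 (covers 1 new). Total picks: 4.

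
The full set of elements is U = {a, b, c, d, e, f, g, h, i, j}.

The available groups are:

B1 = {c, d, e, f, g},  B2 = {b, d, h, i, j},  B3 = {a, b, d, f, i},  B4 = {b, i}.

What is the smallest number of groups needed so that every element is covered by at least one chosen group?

B1 and B2 and B3 together: B1 ∪ B2 ∪ B3 = {a, b, c, d, e, f, g, h, i, j} — every element is covered.
Only B3 contains a, so B3 is forced; the remaining 5 elements need at least 2 more groups (each remaining group adds at most 3) — so at least 3 groups are needed, and 3 is optimal.

3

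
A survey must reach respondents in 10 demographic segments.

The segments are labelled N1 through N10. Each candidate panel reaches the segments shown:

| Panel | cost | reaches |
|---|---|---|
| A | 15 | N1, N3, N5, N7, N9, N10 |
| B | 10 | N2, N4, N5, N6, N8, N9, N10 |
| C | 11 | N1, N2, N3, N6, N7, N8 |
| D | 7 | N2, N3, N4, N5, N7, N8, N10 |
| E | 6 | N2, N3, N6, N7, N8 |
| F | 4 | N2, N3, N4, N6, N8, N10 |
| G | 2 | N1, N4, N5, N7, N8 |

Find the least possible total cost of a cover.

B, F, G together cover every segment (B ∪ F ∪ G = {N1, N2, N3, N4, N5, N6, N7, N8, N9, N10}); total cost 10 + 4 + 2 = 16.
No covering selection has total cost below 16.

16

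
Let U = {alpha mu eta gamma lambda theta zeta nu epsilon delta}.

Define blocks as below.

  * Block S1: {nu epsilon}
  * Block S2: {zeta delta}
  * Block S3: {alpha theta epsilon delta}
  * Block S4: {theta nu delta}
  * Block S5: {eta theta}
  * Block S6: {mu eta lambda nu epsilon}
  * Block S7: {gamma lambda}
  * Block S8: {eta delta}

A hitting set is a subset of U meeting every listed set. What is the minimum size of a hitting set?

H = {eta, gamma, nu, delta} meets every block (each contains at least one member of H), and |H| = 4.
The blocks S1, S2, S5, S7 are pairwise disjoint, so any hitting set needs a separate point for each — at least 4. Hence 4 is optimal.

4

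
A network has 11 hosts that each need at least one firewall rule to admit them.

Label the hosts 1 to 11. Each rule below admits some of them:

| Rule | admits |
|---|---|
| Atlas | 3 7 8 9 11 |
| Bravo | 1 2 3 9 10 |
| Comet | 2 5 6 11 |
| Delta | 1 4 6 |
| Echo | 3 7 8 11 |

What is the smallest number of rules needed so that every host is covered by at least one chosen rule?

4

Take {Atlas, Bravo, Comet, Delta}. Their union is {1, 2, 3, 4, 5, 6, 7, 8, 9, 10, 11}, which is all 11 hosts.
No 3 of the 5 rules cover everything (all 10 combinations miss at least one host), so 4 is optimal.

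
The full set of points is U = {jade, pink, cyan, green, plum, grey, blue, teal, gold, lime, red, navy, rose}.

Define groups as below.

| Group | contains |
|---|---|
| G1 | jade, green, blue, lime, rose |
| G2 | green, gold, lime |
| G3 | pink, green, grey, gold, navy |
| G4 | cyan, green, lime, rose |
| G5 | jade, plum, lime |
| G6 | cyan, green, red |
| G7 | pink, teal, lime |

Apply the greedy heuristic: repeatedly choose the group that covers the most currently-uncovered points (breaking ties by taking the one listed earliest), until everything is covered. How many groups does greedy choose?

5

Greedy: pick G1 (covers 5 new) → pick G3 (covers 4 new) → pick G6 (covers 2 new) → pick G5 (covers 1 new) → pick G7 (covers 1 new). Total picks: 5.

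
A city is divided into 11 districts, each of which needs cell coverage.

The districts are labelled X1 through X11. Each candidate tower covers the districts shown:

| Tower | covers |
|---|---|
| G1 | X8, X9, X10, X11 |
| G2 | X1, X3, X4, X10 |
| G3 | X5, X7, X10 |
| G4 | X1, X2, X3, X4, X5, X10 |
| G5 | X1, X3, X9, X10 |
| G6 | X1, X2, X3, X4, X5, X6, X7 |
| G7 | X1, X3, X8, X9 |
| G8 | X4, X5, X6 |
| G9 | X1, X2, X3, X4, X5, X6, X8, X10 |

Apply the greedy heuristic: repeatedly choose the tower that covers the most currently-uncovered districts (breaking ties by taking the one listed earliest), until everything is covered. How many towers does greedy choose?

3

Greedy: pick G9 (covers 8 new) → pick G1 (covers 2 new) → pick G3 (covers 1 new). Total picks: 3.
(The true minimum cover uses only 2 towers, so greedy is not optimal here.)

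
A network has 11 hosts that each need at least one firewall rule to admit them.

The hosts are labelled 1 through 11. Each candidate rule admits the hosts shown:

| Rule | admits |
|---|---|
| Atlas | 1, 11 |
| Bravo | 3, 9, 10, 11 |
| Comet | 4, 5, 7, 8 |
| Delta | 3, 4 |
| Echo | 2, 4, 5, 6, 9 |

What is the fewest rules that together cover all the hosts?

4

Take {Atlas, Bravo, Comet, Echo}. Their union is {1, 2, 3, 4, 5, 6, 7, 8, 9, 10, 11}, which is all 11 hosts.
No 3 of the 5 rules cover everything (all 10 combinations miss at least one host), so 4 is optimal.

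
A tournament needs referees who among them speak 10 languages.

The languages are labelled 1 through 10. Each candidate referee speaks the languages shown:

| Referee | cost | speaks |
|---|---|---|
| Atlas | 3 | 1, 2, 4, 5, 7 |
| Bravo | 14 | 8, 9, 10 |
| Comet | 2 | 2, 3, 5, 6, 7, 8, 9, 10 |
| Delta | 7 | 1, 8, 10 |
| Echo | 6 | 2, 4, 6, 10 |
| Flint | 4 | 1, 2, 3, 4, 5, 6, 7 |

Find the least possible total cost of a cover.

5

Atlas, Comet together cover every language (Atlas ∪ Comet = {1, 2, 3, 4, 5, 6, 7, 8, 9, 10}); total cost 3 + 2 = 5.
No covering selection has total cost below 5.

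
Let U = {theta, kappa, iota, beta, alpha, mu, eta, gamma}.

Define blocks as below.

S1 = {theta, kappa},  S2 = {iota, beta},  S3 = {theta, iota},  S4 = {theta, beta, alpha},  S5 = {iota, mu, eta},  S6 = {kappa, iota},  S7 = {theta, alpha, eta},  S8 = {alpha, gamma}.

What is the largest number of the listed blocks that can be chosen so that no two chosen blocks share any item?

3

S1, S5, S8 are pairwise disjoint (S1={theta,kappa}; S5={iota,mu,eta}; S8={alpha,gamma}).
Every remaining block overlaps one of these, and no 4 of the listed blocks are pairwise disjoint, so 3 is the maximum.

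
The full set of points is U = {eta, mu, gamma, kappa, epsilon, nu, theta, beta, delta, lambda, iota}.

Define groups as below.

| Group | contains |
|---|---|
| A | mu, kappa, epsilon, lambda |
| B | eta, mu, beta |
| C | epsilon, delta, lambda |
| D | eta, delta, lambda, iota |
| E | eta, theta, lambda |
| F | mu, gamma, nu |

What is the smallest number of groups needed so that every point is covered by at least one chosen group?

A and B and D and E and F together: A ∪ B ∪ D ∪ E ∪ F = {eta, mu, gamma, kappa, epsilon, nu, theta, beta, delta, lambda, iota} — every point is covered.
No 4 of the 6 groups cover everything (all 15 combinations miss at least one point), so 5 is optimal.

5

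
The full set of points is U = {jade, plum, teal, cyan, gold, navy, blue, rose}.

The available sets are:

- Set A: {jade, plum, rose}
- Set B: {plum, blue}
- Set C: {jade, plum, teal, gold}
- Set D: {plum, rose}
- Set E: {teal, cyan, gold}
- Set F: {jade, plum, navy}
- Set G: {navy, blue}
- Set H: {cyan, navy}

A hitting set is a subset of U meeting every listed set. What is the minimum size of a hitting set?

Take T = {plum, cyan, blue}. Each listed set contains at least one of these, so T is a hitting set of size 3.
The sets D, E, G are pairwise disjoint, so any hitting set needs a separate point for each — at least 3. Hence 3 is optimal.

3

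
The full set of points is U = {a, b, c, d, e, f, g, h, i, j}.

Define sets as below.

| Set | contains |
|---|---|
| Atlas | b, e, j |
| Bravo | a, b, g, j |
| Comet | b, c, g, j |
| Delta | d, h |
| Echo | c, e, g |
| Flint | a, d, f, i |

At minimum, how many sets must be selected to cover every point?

4

Take {Atlas, Delta, Echo, Flint}. Their union is {a, b, c, d, e, f, g, h, i, j}, which is all 10 points.
No 3 of the 6 sets cover everything (all 20 combinations miss at least one point), so 4 is optimal.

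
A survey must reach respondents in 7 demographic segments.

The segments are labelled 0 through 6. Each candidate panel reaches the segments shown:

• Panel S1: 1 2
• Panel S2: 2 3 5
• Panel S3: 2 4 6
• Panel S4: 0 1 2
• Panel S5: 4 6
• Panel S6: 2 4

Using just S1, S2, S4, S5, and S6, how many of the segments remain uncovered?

Union of S1, S2, S4, S5, S6 = {0, 1, 2, 3, 4, 5, 6} — that's every segment, so 0 are uncovered.

0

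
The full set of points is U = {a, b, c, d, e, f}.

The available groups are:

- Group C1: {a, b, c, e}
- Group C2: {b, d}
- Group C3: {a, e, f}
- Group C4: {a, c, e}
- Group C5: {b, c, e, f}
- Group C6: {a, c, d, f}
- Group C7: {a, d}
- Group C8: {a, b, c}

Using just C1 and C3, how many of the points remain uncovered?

1

Union of C1, C3 = {a, b, c, e, f}.
Not covered: d — 1 point.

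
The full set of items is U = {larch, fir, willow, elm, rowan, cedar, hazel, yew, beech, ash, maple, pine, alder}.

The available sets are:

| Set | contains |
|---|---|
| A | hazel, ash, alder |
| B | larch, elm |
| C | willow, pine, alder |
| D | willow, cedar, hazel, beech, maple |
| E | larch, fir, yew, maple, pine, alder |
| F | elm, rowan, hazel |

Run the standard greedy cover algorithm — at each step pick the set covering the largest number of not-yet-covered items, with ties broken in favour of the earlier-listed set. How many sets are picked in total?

Greedy: pick E (covers 6 new) → pick D (covers 4 new) → pick F (covers 2 new) → pick A (covers 1 new). Total picks: 4.

4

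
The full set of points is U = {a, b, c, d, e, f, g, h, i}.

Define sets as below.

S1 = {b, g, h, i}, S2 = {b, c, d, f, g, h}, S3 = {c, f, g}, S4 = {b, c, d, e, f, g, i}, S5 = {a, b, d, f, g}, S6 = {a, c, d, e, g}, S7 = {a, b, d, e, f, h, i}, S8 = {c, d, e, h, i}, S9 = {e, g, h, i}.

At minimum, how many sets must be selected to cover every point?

S4 and S7 cover everything between them: the union {a, b, c, d, e, f, g, h, i} is all of U.
No single set has all 9 points (the largest, S4, has 7), so 2 is optimal.

2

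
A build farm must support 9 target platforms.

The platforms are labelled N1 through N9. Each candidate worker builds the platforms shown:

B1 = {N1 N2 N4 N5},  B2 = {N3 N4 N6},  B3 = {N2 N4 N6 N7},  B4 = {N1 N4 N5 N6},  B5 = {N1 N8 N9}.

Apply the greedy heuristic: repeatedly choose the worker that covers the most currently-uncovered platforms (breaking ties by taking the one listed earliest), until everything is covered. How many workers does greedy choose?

Greedy: pick B1 (covers 4 new) → pick B2 (covers 2 new) → pick B5 (covers 2 new) → pick B3 (covers 1 new). Total picks: 4.

4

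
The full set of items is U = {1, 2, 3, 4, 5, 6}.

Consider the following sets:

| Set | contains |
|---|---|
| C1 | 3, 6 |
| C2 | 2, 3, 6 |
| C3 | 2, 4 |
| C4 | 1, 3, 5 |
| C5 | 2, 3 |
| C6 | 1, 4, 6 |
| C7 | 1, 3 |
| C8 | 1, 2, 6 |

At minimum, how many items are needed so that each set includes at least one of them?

3

H = {1, 2, 3} meets every set (each contains at least one member of H), and |H| = 3.
No choice of 2 items meets every set, so 3 is the minimum.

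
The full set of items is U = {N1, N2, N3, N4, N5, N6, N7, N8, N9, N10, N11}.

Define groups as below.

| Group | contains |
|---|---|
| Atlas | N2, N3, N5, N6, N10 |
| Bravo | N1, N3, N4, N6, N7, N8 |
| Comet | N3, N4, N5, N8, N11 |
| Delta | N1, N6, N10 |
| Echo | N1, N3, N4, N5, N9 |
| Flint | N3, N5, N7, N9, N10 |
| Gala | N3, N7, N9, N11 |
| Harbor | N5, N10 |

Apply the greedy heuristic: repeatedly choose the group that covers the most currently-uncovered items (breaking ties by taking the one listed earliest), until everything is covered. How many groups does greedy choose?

3

Greedy: pick Bravo (covers 6 new) → pick Atlas (covers 3 new) → pick Gala (covers 2 new). Total picks: 3.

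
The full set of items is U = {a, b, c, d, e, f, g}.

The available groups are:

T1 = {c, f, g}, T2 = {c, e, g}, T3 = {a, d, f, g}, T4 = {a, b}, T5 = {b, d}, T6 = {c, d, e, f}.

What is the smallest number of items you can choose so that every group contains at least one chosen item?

3

H = {b, c, f} meets every group (each contains at least one member of H), and |H| = 3.
No choice of 2 items meets every group, so 3 is the minimum.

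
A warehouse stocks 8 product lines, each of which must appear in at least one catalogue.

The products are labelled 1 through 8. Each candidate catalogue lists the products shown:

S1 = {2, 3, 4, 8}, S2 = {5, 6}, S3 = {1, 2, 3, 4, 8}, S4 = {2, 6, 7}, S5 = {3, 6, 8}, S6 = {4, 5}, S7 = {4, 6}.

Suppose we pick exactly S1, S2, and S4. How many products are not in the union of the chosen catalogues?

1

Union of S1, S2, S4 = {2, 3, 4, 5, 6, 7, 8}.
Not covered: 1 — 1 product.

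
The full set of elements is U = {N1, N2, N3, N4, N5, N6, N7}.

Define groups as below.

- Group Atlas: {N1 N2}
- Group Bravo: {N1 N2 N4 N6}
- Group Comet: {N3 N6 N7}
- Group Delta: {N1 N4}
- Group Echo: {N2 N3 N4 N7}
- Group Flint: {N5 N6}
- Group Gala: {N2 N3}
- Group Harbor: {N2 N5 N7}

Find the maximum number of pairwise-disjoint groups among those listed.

Delta, Flint, Gala are pairwise disjoint (Delta={N1,N4}; Flint={N5,N6}; Gala={N2,N3}).
Every remaining group overlaps one of these, and no 4 of the listed groups are pairwise disjoint, so 3 is the maximum.

3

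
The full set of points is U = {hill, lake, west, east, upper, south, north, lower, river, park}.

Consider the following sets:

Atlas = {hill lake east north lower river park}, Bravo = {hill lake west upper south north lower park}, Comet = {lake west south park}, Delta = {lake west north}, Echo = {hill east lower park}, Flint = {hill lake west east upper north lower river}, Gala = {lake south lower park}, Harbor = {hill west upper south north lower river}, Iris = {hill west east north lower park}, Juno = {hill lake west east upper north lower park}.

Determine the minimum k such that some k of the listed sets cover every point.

2

Take {Atlas, Harbor}. Their union is {hill, lake, west, east, upper, south, north, lower, river, park}, which is all 10 points.
No single set has all 10 points (the largest, Bravo, has 8), so 2 is optimal.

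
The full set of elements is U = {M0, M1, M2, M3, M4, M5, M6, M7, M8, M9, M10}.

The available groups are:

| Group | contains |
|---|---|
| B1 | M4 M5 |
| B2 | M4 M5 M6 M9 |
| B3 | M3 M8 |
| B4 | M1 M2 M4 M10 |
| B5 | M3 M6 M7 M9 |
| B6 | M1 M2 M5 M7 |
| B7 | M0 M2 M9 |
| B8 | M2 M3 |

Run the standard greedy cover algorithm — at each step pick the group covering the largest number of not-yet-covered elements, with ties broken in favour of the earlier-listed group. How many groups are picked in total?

5

Greedy: pick B2 (covers 4 new) → pick B4 (covers 3 new) → pick B3 (covers 2 new) → pick B5 (covers 1 new) → pick B7 (covers 1 new). Total picks: 5.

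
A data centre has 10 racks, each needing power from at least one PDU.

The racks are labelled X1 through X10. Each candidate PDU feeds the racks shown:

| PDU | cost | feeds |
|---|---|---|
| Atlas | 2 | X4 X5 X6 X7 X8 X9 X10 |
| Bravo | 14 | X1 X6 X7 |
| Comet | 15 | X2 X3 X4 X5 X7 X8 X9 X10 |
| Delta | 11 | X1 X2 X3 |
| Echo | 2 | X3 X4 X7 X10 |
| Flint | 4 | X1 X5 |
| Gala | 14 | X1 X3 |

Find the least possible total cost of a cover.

Atlas, Delta together cover every rack (Atlas ∪ Delta = {X1, X2, X3, X4, X5, X6, X7, X8, X9, X10}); total cost 2 + 11 = 13.
The greedy pick Atlas, Echo, Flint, Delta costs 19; no covering selection beats 13.

13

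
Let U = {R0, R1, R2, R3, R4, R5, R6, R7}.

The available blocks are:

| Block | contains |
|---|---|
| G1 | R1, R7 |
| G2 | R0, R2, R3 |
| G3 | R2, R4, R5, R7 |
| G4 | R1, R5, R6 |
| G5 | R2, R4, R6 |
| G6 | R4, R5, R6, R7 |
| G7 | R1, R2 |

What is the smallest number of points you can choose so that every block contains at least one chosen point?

The 3 points {R1, R2, R7} hit every block.
No choice of 2 points meets every block, so 3 is the minimum.

3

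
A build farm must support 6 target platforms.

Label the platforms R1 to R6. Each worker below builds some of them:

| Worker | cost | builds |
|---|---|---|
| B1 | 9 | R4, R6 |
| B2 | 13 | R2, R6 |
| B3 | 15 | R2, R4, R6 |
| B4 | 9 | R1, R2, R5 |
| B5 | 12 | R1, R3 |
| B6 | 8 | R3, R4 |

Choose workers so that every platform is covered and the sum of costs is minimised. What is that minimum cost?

B1, B4, B6 together cover every platform (B1 ∪ B4 ∪ B6 = {R1, R2, R3, R4, R5, R6}); total cost 9 + 9 + 8 = 26.
No covering selection has total cost below 26.

26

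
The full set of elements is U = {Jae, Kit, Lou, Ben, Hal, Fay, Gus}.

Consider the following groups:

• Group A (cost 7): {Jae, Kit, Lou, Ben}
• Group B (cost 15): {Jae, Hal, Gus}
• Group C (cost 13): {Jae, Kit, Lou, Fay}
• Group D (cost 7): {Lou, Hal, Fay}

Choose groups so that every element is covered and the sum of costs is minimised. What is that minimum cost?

A, B, D together cover every element (A ∪ B ∪ D = {Jae, Kit, Lou, Ben, Hal, Fay, Gus}); total cost 7 + 15 + 7 = 29.
No covering selection has total cost below 29.

29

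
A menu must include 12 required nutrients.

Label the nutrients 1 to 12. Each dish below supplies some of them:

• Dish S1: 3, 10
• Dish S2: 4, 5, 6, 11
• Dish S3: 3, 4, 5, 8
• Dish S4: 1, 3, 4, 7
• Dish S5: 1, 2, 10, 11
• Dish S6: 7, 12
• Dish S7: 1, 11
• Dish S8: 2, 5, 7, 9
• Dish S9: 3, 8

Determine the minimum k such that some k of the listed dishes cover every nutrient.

S2 and S3 and S5 and S6 and S8 together: S2 ∪ S3 ∪ S5 ∪ S6 ∪ S8 = {1, 2, 3, 4, 5, 6, 7, 8, 9, 10, 11, 12} — every nutrient is covered.
No 4 of the 9 dishes cover everything (all 126 combinations miss at least one nutrient), so 5 is optimal.

5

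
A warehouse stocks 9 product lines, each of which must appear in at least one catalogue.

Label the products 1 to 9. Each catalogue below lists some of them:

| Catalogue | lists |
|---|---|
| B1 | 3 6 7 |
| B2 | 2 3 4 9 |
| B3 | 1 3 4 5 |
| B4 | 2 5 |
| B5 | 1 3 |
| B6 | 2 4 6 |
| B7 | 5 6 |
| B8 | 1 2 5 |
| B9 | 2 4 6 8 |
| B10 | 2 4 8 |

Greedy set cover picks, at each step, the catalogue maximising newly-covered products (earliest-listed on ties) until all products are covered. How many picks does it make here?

4

Greedy: pick B2 (covers 4 new) → pick B1 (covers 2 new) → pick B3 (covers 2 new) → pick B9 (covers 1 new). Total picks: 4.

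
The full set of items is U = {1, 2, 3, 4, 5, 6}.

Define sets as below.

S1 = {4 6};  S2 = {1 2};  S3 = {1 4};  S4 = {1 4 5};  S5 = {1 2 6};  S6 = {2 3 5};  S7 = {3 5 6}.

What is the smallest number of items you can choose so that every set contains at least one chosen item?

H = {2, 4, 6} meets every set (each contains at least one member of H), and |H| = 3.
No choice of 2 items meets every set, so 3 is the minimum.

3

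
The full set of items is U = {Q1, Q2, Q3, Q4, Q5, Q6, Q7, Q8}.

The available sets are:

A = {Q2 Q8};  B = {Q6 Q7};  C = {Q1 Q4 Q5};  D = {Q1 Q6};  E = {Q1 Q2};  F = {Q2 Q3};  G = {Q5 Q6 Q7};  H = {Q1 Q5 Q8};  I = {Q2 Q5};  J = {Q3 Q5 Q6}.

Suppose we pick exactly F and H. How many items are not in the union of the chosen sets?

3

Union of F, H = {Q1, Q2, Q3, Q5, Q8}.
Not covered: Q4, Q6, Q7 — 3 items.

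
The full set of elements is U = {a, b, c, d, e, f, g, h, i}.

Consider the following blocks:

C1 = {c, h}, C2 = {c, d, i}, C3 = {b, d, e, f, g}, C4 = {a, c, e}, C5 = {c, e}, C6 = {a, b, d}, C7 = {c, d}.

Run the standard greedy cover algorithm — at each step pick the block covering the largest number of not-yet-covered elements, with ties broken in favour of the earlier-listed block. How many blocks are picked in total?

Greedy: pick C3 (covers 5 new) → pick C1 (covers 2 new) → pick C2 (covers 1 new) → pick C4 (covers 1 new). Total picks: 4.

4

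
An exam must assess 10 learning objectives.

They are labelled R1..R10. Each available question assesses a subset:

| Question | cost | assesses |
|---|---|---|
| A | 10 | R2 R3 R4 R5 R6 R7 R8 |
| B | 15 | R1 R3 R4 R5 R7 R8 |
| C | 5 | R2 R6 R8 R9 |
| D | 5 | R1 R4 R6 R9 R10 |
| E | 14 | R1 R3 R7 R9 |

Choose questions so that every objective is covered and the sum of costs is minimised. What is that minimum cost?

15

A, D together cover every objective (A ∪ D = {R1, R2, R3, R4, R5, R6, R7, R8, R9, R10}); total cost 10 + 5 = 15.
No covering selection has total cost below 15.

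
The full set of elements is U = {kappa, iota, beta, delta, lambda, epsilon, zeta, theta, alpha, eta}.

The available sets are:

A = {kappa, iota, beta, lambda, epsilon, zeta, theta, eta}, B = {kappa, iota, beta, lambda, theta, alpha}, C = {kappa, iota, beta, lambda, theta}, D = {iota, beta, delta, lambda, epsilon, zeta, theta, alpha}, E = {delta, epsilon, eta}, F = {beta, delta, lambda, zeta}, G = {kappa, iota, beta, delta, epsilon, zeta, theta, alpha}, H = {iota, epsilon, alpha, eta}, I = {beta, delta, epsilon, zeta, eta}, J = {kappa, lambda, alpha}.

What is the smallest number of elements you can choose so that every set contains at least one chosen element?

2

Take T = {lambda, epsilon}. Each listed set contains at least one of these, so T is a hitting set of size 2.
The sets E, J are pairwise disjoint, so any hitting set needs a separate element for each — at least 2. Hence 2 is optimal.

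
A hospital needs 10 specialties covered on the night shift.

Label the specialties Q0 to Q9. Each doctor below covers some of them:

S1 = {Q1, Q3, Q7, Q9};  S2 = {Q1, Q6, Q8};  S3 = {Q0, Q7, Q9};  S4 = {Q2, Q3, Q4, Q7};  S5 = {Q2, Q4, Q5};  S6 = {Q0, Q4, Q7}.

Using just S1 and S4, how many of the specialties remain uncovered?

Union of S1, S4 = {Q1, Q2, Q3, Q4, Q7, Q9}.
Not covered: Q0, Q5, Q6, Q8 — 4 specialties.

4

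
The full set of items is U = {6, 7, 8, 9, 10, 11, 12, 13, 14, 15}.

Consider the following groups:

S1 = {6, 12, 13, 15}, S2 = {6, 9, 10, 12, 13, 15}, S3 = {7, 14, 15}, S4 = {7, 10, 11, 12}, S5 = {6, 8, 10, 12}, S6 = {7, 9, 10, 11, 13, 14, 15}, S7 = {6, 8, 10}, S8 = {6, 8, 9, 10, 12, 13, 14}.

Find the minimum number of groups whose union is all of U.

S6 and S8 together: S6 ∪ S8 = {6, 7, 8, 9, 10, 11, 12, 13, 14, 15} — every item is covered.
No single group has all 10 items (the largest, S6, has 7), so 2 is optimal.

2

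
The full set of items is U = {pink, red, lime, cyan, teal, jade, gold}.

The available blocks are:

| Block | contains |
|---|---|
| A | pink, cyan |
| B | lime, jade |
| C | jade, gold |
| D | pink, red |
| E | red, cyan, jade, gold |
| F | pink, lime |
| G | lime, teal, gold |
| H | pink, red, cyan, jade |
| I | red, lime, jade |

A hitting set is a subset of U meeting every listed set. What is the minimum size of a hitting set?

The 3 items {pink, teal, jade} hit every block.
No choice of 2 items meets every block, so 3 is the minimum.

3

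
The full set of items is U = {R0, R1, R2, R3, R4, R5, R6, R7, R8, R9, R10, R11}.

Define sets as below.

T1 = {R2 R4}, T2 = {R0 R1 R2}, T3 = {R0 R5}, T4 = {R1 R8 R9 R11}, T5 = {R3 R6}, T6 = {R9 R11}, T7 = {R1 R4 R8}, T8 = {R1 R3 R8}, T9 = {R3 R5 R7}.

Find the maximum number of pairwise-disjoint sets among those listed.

T1, T3, T6, T8 are pairwise disjoint (T1={R2,R4}; T3={R0,R5}; T6={R9,R11}; T8={R1,R3,R8}).
Every remaining set overlaps one of these, and no 5 of the listed sets are pairwise disjoint, so 4 is the maximum.

4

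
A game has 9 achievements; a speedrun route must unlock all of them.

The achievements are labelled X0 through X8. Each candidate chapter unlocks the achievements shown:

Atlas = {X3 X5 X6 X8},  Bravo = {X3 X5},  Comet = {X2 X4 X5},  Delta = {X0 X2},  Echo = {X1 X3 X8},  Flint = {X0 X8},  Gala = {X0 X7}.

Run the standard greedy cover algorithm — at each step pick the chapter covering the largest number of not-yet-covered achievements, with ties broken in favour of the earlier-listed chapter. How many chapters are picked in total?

4

Greedy: pick Atlas (covers 4 new) → pick Comet (covers 2 new) → pick Gala (covers 2 new) → pick Echo (covers 1 new). Total picks: 4.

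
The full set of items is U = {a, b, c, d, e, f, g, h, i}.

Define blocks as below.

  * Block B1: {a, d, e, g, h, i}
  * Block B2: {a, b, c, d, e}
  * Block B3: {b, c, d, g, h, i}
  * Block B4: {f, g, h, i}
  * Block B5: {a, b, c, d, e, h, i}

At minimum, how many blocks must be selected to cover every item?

2

B2 and B4 cover everything between them: the union {a, b, c, d, e, f, g, h, i} is all of U.
No single block has all 9 items (the largest, B5, has 7), so 2 is optimal.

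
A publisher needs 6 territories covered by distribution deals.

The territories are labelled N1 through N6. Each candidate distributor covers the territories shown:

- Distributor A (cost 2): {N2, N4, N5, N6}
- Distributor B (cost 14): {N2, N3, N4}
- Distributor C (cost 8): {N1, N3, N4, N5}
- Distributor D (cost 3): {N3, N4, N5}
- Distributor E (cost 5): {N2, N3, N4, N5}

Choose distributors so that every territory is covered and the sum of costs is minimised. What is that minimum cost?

10

A, C together cover every territory (A ∪ C = {N1, N2, N3, N4, N5, N6}); total cost 2 + 8 = 10.
The greedy pick A, D, C costs 13; no covering selection beats 10.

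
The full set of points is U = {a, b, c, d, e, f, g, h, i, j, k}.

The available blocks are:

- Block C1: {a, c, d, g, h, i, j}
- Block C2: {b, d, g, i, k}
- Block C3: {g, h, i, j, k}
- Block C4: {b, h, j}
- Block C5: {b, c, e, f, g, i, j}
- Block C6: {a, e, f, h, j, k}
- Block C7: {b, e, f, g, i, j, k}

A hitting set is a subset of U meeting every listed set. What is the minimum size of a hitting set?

The 2 points {g, j} hit every block.
No single point lies in every block, so at least 2 are needed and 2 is optimal.

2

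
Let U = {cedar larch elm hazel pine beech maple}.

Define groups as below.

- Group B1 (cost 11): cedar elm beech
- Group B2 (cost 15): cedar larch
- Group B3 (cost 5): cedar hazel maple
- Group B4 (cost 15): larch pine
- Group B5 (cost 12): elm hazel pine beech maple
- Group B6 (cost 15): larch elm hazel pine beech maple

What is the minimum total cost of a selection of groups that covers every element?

20

B3, B6 together cover every element (B3 ∪ B6 = {cedar, larch, elm, hazel, pine, beech, maple}); total cost 5 + 15 = 20.
No covering selection has total cost below 20.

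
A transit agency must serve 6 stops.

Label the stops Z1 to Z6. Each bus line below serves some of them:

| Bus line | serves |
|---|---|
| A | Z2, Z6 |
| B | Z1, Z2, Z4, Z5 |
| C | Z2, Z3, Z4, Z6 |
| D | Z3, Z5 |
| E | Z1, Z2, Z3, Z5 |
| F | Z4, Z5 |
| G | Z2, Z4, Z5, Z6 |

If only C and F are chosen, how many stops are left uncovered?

1

Union of C, F = {Z2, Z3, Z4, Z5, Z6}.
Not covered: Z1 — 1 stop.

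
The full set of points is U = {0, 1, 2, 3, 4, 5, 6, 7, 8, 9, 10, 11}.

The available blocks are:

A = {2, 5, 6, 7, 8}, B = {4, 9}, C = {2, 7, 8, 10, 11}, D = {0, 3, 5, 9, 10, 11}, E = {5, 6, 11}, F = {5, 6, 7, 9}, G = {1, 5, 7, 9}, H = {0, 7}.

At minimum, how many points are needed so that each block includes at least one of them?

Take T = {4, 5, 7}. Each listed block contains at least one of these, so T is a hitting set of size 3.
The blocks B, E, H are pairwise disjoint, so any hitting set needs a separate point for each — at least 3. Hence 3 is optimal.

3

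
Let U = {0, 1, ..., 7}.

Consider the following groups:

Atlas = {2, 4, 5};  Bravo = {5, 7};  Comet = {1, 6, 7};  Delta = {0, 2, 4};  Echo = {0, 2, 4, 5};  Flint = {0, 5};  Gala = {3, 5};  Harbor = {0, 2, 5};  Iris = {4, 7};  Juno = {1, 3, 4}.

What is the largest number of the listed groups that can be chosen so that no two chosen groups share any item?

Comet, Delta, Gala are pairwise disjoint (Comet={1,6,7}; Delta={0,2,4}; Gala={3,5}).
Every remaining group overlaps one of these, and no 4 of the listed groups are pairwise disjoint, so 3 is the maximum.

3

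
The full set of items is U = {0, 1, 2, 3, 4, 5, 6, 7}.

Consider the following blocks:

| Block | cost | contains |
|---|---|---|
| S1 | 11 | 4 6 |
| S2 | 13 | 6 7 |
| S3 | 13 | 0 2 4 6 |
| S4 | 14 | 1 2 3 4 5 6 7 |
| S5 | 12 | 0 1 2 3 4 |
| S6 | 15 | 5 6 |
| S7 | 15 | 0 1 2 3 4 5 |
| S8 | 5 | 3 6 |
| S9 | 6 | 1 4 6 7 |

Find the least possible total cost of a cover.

21

S7, S9 together cover every item (S7 ∪ S9 = {0, 1, 2, 3, 4, 5, 6, 7}); total cost 15 + 6 = 21.
No covering selection has total cost below 21.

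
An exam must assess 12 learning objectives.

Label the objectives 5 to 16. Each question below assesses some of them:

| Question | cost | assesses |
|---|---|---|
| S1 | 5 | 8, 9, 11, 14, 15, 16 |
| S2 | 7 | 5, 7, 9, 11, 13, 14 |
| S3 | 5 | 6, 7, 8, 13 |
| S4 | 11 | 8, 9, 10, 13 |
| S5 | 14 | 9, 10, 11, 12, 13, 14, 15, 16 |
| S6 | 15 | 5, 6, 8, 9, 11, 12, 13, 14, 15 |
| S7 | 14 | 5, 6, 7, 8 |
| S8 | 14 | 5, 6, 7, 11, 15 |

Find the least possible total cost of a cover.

S2, S3, S5 together cover every objective (S2 ∪ S3 ∪ S5 = {5, 6, 7, 8, 9, 10, 11, 12, 13, 14, 15, 16}); total cost 7 + 5 + 14 = 26.
The greedy pick S1, S3, S2, S5 costs 31; no covering selection beats 26.

26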